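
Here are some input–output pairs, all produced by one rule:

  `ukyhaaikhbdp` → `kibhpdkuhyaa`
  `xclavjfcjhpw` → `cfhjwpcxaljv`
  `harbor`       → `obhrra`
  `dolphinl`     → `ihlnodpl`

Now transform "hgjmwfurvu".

What's happening: swap the front and back halves of the string, then swap each adjacent pair of characters (1↔2, 3↔4, ...).
On "hgjmwfurvu" that produces "ufvrhujgwm".

ufvrhujgwm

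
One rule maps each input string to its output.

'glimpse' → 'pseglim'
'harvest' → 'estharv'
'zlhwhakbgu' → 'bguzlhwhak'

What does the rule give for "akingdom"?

domaking

What's happening: move the last 3 characters to the front (rotate right by 3).
Doing the same to "akingdom": "domaking".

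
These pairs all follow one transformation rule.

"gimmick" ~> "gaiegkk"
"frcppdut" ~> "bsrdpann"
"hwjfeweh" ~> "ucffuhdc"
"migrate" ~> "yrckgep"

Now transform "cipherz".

cpxagnf

Rule — shift every letter 2 places backward in the alphabet (wrapping around), then move the last 3 characters to the front (rotate right by 3).
Working it through for "cipherz": intermediate "agnfcpx", final "cpxagnf".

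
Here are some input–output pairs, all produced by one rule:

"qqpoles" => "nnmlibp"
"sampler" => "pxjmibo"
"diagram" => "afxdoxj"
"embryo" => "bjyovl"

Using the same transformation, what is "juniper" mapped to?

grkfmbo

The transformation: shift every letter 3 places backward in the alphabet (wrapping around).
On "juniper" that produces "grkfmbo".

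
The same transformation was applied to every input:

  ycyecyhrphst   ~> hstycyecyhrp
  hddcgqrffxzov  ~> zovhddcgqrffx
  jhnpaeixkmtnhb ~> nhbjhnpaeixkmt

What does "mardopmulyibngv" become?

Each output is the input with this applied: move the last 3 characters to the front (rotate right by 3).
So "mardopmulyibngv" becomes "ngvmardopmulyib".

ngvmardopmulyib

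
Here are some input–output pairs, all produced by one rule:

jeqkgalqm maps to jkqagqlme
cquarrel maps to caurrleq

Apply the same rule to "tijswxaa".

tsjxwaai

In each case the input is transformed by: swap each adjacent pair of characters (1↔2, 3↔4, ...), then move the first character to the end.
Working it through for "tijswxaa": intermediate "itsjxwaa", final "tsjxwaai".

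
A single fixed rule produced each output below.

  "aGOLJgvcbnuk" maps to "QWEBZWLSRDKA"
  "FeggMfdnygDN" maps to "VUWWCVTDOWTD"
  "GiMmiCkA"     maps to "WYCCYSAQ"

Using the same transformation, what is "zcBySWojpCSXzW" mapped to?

PSROIMEZFSINPM

The pattern: shift every letter 10 places backward in the alphabet (wrapping around), then convert every letter to uppercase.
For "zcBySWojpCSXzW", step one produces "psRoIMezfSINpM"; step two turns that into "PSROIMEZFSINPM".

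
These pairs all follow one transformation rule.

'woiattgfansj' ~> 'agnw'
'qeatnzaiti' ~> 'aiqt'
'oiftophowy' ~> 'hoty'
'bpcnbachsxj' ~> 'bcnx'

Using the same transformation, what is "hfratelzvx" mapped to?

Looking at the pairs, the operation is to keep one character in every 3, starting at position 1 (positions 1st, 4th, 7th, ...), then sort the characters into alphabetical order.
Working it through for "hfratelzvx": intermediate "halx", final "ahlx".
(Check on "bpcnbachsxj": → "bncx" → "bcnx" ✓)

ahlx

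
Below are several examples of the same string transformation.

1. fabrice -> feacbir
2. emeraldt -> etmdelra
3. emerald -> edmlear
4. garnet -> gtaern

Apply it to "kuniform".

The rule is to take characters alternately from the front and the back (1st, last, 2nd, 2nd-last, ...).
"kuniform" → "kmurnoif".

kmurnoif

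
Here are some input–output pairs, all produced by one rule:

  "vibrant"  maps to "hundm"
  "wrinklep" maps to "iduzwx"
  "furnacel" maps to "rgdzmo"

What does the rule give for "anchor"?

mzot

The rule is to shift every letter 12 places forward in the alphabet (wrapping around), then delete the last 2 characters.
Working it through for "anchor": intermediate "mzotad", final "mzot".
(Check on "vibrant": → "hundmzf" → "hundm" ✓)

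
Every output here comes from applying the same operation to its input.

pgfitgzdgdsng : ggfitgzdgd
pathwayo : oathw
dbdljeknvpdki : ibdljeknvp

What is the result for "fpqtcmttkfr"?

The transformation: swap the first and last characters, then delete the last 3 characters.
Applying both steps to "fpqtcmttkfr": "rpqtcmttkff", then "rpqtcmtt".

rpqtcmtt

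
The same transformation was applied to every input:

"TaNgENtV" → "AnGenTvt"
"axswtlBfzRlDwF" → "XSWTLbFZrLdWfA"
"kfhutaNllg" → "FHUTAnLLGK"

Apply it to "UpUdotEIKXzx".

PuDOTeikxZXu

The pattern: flip the case of every letter, then move the first character to the end.
On "UpUdotEIKXzx": the first step gives "uPuDOTeikxZX", and the second then gives "PuDOTeikxZXu".
(Check on "kfhutaNllg": → "KFHUTAnLLG" → "FHUTAnLLGK" ✓)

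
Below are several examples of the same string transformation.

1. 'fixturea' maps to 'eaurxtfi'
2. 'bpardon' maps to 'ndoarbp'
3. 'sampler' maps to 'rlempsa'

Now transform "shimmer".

The pattern: swap each adjacent pair of characters (1↔2, 3↔4, ...), then reverse the string.
On "shimmer" that produces "rmeimsh".

rmeimsh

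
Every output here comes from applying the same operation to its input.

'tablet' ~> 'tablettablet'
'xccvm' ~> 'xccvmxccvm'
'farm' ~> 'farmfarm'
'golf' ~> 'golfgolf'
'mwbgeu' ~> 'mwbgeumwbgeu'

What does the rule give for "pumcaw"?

pumcawpumcaw

Each output is the input with this applied: write the whole string twice.
Applying that to "pumcaw" gives "pumcawpumcaw".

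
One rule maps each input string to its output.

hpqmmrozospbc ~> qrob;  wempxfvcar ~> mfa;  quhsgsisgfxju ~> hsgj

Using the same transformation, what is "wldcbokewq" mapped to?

dow

What's happening: keep one character in every 3, starting at position 3 (positions 3rd, 6th, 9th, ...).
"wldcbokewq" → "dow".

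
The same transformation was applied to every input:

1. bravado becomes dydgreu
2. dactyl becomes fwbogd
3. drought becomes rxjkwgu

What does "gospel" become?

Looking at the pairs, the operation is to move the first 2 characters to the end (rotate left by 2), then shift every letter 3 places forward in the alphabet (wrapping around).
Applying both steps to "gospel": "spelgo", then "vshojr".

vshojr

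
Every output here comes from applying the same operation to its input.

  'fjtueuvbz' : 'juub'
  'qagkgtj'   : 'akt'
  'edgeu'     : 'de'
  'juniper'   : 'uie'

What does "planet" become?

Looking at the pairs, the operation is to keep every other character starting from the second (positions 2nd, 4th, 6th, ...).
For "planet" the result is "lnt".

lnt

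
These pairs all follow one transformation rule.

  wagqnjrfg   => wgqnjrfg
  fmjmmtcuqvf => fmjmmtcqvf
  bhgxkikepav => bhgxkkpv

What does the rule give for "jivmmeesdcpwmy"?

jvmmsdcpwmy

What's happening: remove every vowel.
Doing the same to "jivmmeesdcpwmy": "jvmmsdcpwmy".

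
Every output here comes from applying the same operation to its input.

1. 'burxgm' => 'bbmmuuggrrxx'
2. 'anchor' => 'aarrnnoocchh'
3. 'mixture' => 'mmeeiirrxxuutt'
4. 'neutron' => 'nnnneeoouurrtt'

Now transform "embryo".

Looking at the pairs, the operation is to take characters alternately from the front and the back (1st, last, 2nd, 2nd-last, ...), then double every character.
Applying both steps to "embryo": "eomybr", then "eeoommyybbrr".

eeoommyybbrr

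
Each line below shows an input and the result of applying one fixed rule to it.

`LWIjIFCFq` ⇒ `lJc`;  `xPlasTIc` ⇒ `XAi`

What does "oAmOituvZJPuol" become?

OoUjO

In each case the input is transformed by: keep one character in every 3, starting at position 1 (positions 1st, 4th, 7th, ...), then flip the case of every letter.
Applying both steps to "oAmOituvZJPuol": "oOuJo", then "OoUjO".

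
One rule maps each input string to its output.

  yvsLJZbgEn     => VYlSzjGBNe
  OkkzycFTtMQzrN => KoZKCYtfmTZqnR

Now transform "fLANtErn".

Rule — swap each adjacent pair of characters (1↔2, 3↔4, ...), then flip the case of every letter.
Starting from "fLANtErn": after the first operation, "LfNAEtnr"; after the second, "lFnaeTNR".

lFnaeTNR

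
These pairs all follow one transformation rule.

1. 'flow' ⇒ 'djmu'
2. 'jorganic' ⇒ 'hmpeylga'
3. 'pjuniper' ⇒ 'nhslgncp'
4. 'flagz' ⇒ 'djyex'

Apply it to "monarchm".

The transformation: shift every letter 2 places backward in the alphabet (wrapping around).
Doing the same to "monarchm": "kmlypafk".

kmlypafk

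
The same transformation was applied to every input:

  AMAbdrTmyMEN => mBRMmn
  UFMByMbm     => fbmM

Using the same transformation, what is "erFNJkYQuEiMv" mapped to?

RnKqem

What's happening: flip the case of every letter, then keep every other character starting from the second (positions 2nd, 4th, 6th, ...).
"erFNJkYQuEiMv" → "ERfnjKyqUeImV" → "RnKqem".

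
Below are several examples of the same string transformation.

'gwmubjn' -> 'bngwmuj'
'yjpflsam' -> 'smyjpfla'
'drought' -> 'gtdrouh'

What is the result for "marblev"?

The transformation: move the last 2 characters to the front (rotate right by 2), then swap the first and last characters.
On "marblev": the first step gives "evmarbl", and the second then gives "lvmarbe".

lvmarbe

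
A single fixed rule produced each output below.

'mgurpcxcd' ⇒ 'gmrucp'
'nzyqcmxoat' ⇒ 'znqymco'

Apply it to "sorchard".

oscra

Rule — swap each adjacent pair of characters (1↔2, 3↔4, ...), then delete the last 3 characters.
On "sorchard": the first step gives "oscrahdr", and the second then gives "oscra".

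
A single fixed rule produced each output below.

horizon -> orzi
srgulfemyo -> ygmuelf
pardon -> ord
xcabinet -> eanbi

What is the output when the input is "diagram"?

Rule — take characters alternately from the front and the back (1st, last, 2nd, 2nd-last, ...), then delete the first 3 characters.
"diagram" → "dmiaarg" → "aarg".

aarg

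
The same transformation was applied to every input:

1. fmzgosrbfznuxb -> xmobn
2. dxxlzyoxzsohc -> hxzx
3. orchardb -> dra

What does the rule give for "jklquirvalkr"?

kkuv

Looking at the pairs, the operation is to move the last 3 characters to the front (rotate right by 3), then keep one character in every 3, starting at position 2 (positions 2nd, 5th, 8th, ...).
Doing the same to "jklquirvalkr": "kkuv".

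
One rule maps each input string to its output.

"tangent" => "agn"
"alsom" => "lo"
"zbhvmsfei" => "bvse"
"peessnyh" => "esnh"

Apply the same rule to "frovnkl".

rvk

Looking at the pairs, the operation is to keep every other character starting from the second (positions 2nd, 4th, 6th, ...).
On "frovnkl" that produces "rvk".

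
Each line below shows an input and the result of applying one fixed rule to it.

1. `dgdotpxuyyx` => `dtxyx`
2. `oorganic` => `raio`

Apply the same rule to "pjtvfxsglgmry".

tfslmy

Each output is the input with this applied: move the first character to the end, then keep every other character starting from the second (positions 2nd, 4th, 6th, ...).
On "pjtvfxsglgmry": the first step gives "jtvfxsglgmryp", and the second then gives "tfslmy".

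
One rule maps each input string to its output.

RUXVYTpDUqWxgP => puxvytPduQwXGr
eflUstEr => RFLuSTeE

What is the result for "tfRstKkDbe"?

EFrSTkKdBT

The pattern: swap the first and last characters, then flip the case of every letter.
On "tfRstKkDbe" that produces "EFrSTkKdBT".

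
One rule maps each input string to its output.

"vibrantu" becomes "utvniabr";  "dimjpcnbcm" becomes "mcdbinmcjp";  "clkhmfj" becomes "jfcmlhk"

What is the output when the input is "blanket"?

Each output is the input with this applied: move the last character to the front, then take characters alternately from the front and the back (1st, last, 2nd, 2nd-last, ...).
On "blanket": the first step gives "tblanke", and the second then gives "tebklna".

tebklna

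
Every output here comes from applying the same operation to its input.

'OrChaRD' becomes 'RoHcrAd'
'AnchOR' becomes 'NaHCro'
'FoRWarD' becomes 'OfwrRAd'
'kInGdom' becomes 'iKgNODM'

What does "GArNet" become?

Each output is the input with this applied: flip the case of every letter, then swap each adjacent pair of characters (1↔2, 3↔4, ...).
Starting from "GArNet": after the first operation, "gaRnET"; after the second, "agnRTE".
(Check on "kInGdom": → "KiNgDOM" → "iKgNODM" ✓)

agnRTE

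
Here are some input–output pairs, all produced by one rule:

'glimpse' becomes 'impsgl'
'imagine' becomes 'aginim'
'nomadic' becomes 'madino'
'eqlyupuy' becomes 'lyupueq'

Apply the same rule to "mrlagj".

lagmr

The transformation: delete the last character, then move the first 2 characters to the end (rotate left by 2).
For "mrlagj", step one produces "mrlag"; step two turns that into "lagmr".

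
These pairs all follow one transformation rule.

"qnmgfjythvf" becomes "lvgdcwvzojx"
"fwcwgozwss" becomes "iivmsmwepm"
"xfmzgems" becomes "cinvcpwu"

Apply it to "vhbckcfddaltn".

jdlxrsasvttqb

In each case the input is transformed by: move the last 2 characters to the front (rotate right by 2), then shift every letter 10 places backward in the alphabet (wrapping around).
Starting from "vhbckcfddaltn": after the first operation, "tnvhbckcfddal"; after the second, "jdlxrsasvttqb".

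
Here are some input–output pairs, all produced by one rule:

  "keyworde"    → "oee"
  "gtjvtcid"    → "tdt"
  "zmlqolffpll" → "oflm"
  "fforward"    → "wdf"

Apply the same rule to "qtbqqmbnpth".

qnht

The rule is to keep one character in every 3, starting at position 2 (positions 2nd, 5th, 8th, ...), then move the first character to the end.
Working it through for "qtbqqmbnpth": intermediate "tqnh", final "qnht".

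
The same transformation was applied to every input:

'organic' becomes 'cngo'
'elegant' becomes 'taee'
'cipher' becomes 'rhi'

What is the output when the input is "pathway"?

ywtp

In each case the input is transformed by: reverse the string, then keep every other character starting from the first (positions 1st, 3rd, 5th, ...).
For "pathway", step one produces "yawhtap"; step two turns that into "ywtp".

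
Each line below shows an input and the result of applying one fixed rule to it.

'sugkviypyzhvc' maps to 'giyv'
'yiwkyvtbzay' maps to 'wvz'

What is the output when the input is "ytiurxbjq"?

In each case the input is transformed by: keep one character in every 3, starting at position 3 (positions 3rd, 6th, 9th, ...).
For "ytiurxbjq" the result is "ixq".

ixq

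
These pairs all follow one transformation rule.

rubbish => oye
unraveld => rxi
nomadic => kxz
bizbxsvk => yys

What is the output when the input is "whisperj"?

tpo

Looking at the pairs, the operation is to shift every letter 3 places backward in the alphabet (wrapping around), then keep one character in every 3, starting at position 1 (positions 1st, 4th, 7th, ...).
"whisperj" → "tefpmbog" → "tpo".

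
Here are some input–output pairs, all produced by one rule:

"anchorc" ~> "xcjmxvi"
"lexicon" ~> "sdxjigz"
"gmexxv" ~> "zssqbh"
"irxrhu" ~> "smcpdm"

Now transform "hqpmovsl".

khjqngcl

Rule — move the first 2 characters to the end (rotate left by 2), then shift every letter 5 places backward in the alphabet (wrapping around).
On "hqpmovsl": the first step gives "pmovslhq", and the second then gives "khjqngcl".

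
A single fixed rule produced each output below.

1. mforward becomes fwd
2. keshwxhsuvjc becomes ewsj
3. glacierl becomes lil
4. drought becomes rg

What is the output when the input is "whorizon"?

hin

The transformation: keep one character in every 3, starting at position 2 (positions 2nd, 5th, 8th, ...).
On "whorizon" that produces "hin".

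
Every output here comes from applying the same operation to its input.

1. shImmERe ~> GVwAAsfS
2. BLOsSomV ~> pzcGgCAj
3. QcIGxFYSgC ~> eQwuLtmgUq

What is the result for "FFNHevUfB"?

ttbvSJiTp

The rule is to shift every letter 12 places backward in the alphabet (wrapping around), then flip the case of every letter.
Applying both steps to "FFNHevUfB": "TTBVsjItP", then "ttbvSJiTp".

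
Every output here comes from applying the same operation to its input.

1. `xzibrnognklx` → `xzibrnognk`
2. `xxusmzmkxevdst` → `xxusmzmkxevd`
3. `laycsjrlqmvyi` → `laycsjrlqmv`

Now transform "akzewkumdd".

akzewkum

What's happening: delete the last 2 characters.
For "akzewkumdd" the result is "akzewkum".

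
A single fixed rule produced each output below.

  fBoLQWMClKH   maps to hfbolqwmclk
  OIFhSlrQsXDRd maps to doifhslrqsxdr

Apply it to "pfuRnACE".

epfurnac

What's happening: move the last character to the front, then convert every letter to lowercase.
Applying both steps to "pfuRnACE": "EpfuRnAC", then "epfurnac".
(Check on "fBoLQWMClKH": → "HfBoLQWMClK" → "hfbolqwmclk" ✓)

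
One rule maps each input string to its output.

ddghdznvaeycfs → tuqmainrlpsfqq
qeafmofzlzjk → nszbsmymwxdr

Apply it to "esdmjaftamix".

What's happening: move the first 2 characters to the end (rotate left by 2), then shift every letter 13 places forward in the alphabet (wrapping around) — i.e. ROT13.
"esdmjaftamix" → "dmjaftamixes" → "qzwnsgnzvkrf".

qzwnsgnzvkrf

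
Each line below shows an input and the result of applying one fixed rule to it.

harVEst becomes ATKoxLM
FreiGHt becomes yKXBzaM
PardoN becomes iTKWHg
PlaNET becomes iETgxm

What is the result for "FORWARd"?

Each output is the input with this applied: shift every letter 7 places backward in the alphabet (wrapping around), then flip the case of every letter.
Starting from "FORWARd": after the first operation, "YHKPTKw"; after the second, "yhkptkW".
(Check on "harVEst": → "atkOXlm" → "ATKoxLM" ✓)

yhkptkW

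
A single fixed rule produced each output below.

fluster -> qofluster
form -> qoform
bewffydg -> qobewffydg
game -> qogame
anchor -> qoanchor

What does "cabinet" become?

qocabinet

In each case the input is transformed by: prepend "qo".
Applying that to "cabinet" gives "qocabinet".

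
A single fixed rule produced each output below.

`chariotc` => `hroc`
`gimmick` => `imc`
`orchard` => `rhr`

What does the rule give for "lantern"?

atr

What's happening: keep every other character starting from the second (positions 2nd, 4th, 6th, ...).
Applying that to "lantern" gives "atr".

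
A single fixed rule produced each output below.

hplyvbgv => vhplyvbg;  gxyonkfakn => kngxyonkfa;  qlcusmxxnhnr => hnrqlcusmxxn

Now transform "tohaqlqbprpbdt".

pbdttohaqlqbpr

Rule — move the first 3 characters to the end (rotate left by 3), then swap the front and back halves of the string.
On "tohaqlqbprpbdt": the first step gives "aqlqbprpbdttoh", and the second then gives "pbdttohaqlqbpr".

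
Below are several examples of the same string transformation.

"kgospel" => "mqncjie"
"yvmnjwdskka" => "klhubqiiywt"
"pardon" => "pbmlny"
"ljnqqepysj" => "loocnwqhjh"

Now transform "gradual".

ybsyjep

Rule — shift every letter 2 places backward in the alphabet (wrapping around), then move the first 2 characters to the end (rotate left by 2).
So "gradual" becomes "ybsyjep".
(Check on "yvmnjwdskka": → "wtklhubqiiy" → "klhubqiiywt" ✓)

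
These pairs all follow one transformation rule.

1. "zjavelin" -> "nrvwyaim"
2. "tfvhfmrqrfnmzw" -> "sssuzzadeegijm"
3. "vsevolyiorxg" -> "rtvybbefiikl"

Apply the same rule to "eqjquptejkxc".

prrwwxcddghk

What's happening: sort the characters into alphabetical order, then shift every letter 13 places forward in the alphabet (wrapping around) — i.e. ROT13.
"eqjquptejkxc" → "prrwwxcddghk".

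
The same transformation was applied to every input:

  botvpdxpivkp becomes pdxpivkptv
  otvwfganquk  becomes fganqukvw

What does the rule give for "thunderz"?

Looking at the pairs, the operation is to delete the first 2 characters, then move the first 2 characters to the end (rotate left by 2).
Working it through for "thunderz": intermediate "underz", final "derzun".

derzun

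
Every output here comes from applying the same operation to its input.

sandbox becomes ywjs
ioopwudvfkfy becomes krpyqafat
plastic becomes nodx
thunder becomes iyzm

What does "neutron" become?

The rule is to shift every letter 5 places backward in the alphabet (wrapping around), then delete the first 3 characters.
Working it through for "neutron": intermediate "izpomji", final "omji".

omji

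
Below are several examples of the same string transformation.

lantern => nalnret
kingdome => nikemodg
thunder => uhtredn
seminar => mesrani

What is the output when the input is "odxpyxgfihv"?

xdovhifgxyp

What's happening: reverse the string, then move the last 3 characters to the front (rotate right by 3).
Doing the same to "odxpyxgfihv": "xdovhifgxyp".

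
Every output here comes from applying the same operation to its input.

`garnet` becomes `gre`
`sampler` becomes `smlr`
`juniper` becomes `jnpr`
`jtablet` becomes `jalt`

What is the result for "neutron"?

The rule is to keep every other character starting from the first (positions 1st, 3rd, 5th, ...).
So "neutron" becomes "nurn".

nurn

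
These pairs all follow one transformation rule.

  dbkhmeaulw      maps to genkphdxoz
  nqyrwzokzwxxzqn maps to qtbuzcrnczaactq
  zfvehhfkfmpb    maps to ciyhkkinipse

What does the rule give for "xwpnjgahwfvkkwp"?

Each output is the input with this applied: shift every letter 3 places forward in the alphabet (wrapping around).
Doing the same to "xwpnjgahwfvkkwp": "azsqmjdkziynnzs".

azsqmjdkziynnzs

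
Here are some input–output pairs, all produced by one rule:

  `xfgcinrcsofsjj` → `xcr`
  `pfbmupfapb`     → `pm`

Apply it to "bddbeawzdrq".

bb

What's happening: keep one character in every 3, starting at position 1 (positions 1st, 4th, 7th, ...), then delete the last 2 characters.
On "bddbeawzdrq": the first step gives "bbwr", and the second then gives "bb".
(Check on "pfbmupfapb": → "pmfb" → "pm" ✓)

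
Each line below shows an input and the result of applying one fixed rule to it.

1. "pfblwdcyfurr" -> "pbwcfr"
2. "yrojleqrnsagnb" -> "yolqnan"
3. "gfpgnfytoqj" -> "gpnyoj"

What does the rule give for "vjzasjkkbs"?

Each output is the input with this applied: keep every other character starting from the first (positions 1st, 3rd, 5th, ...).
Applying that to "vjzasjkkbs" gives "vzskb".

vzskb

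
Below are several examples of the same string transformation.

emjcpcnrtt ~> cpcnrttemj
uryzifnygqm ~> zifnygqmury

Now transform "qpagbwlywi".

Looking at the pairs, the operation is to move the first 3 characters to the end (rotate left by 3).
So "qpagbwlywi" becomes "gbwlywiqpa".

gbwlywiqpa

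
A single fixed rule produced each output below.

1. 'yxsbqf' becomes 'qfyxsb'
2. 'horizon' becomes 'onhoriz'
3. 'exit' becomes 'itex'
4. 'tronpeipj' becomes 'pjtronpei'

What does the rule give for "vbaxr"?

xrvba

What's happening: move the last 2 characters to the front (rotate right by 2).
For "vbaxr" the result is "xrvba".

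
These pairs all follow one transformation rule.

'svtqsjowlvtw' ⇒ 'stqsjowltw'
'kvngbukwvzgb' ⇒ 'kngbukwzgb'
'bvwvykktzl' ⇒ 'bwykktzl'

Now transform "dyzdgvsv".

Looking at the pairs, the operation is to remove every "v".
Doing the same to "dyzdgvsv": "dyzdgs".

dyzdgs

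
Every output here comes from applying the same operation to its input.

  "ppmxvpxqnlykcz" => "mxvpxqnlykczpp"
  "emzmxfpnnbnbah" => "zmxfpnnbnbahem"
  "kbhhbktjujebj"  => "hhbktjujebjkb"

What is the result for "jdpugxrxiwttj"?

In each case the input is transformed by: move the first 2 characters to the end (rotate left by 2).
"jdpugxrxiwttj" → "pugxrxiwttjjd".

pugxrxiwttjjd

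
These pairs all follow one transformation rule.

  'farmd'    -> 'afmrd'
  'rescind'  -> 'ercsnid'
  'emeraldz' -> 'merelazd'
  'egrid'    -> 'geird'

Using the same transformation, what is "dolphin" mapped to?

Rule — swap each adjacent pair of characters (1↔2, 3↔4, ...).
So "dolphin" becomes "odplihn".

odplihn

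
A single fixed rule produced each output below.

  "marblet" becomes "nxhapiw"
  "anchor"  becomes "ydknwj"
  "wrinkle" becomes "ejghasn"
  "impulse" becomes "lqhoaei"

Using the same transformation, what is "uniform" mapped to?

ebkniqj

The rule is to move the first 2 characters to the end (rotate left by 2), then shift every letter 4 places backward in the alphabet (wrapping around).
Applying both steps to "uniform": "iformun", then "ebkniqj".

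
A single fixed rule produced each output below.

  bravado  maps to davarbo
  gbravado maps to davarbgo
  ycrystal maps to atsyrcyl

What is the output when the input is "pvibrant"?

In each case the input is transformed by: move the last character to the front, then reverse the string.
Applying both steps to "pvibrant": "tpvibran", then "narbivpt".

narbivpt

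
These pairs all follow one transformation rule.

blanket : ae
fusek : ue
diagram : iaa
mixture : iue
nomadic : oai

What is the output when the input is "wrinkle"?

Looking at the pairs, the operation is to keep only the vowels.
Applying that to "wrinkle" gives "ie".

ie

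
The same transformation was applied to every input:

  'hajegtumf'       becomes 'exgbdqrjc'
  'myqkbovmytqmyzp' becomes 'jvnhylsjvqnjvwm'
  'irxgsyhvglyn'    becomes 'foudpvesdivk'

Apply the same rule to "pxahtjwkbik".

muxeqgthyfh

Each output is the input with this applied: shift every letter 3 places backward in the alphabet (wrapping around).
Applying that to "pxahtjwkbik" gives "muxeqgthyfh".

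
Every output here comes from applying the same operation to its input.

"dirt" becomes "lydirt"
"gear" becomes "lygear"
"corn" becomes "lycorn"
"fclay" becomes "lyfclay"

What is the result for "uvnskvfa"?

In each case the input is transformed by: prepend "ly".
"uvnskvfa" → "lyuvnskvfa".

lyuvnskvfa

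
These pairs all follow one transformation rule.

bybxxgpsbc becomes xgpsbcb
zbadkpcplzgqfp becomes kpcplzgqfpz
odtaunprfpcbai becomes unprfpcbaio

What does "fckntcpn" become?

tcpnf

Each output is the input with this applied: move the first character to the end, then delete the first 3 characters.
"fckntcpn" → "ckntcpnf" → "tcpnf".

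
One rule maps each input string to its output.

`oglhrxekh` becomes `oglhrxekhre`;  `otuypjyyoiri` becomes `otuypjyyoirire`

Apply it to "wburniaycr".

Each output is the input with this applied: append "re".
Applying that to "wburniaycr" gives "wburniaycrre".

wburniaycrre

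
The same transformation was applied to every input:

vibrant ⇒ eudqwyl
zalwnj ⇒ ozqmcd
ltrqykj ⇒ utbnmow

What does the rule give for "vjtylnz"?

Rule — move the first 2 characters to the end (rotate left by 2), then shift every letter 3 places forward in the alphabet (wrapping around).
Applying both steps to "vjtylnz": "tylnzvj", then "wboqcym".
(Check on "ltrqykj": → "rqykjlt" → "utbnmow" ✓)

wboqcym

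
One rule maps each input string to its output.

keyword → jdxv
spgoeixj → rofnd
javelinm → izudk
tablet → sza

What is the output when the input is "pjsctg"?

oir

What's happening: shift every letter 1 place backward in the alphabet (wrapping around), then delete the last 3 characters.
Working it through for "pjsctg": intermediate "oirbsf", final "oir".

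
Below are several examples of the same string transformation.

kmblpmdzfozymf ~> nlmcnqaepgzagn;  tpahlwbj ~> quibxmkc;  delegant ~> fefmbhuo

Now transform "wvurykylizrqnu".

Each output is the input with this applied: shift every letter 1 place forward in the alphabet (wrapping around), then swap each adjacent pair of characters (1↔2, 3↔4, ...).
For "wvurykylizrqnu" the result is "wxsvlzmzajrsvo".

wxsvlzmzajrsvo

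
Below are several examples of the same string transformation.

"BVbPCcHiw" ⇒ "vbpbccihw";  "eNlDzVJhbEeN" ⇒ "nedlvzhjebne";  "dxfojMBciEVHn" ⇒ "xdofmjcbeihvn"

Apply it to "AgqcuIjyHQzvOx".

What's happening: swap each adjacent pair of characters (1↔2, 3↔4, ...), then convert every letter to lowercase.
Starting from "AgqcuIjyHQzvOx": after the first operation, "gAcqIuyjQHvzxO"; after the second, "gacqiuyjqhvzxo".
(Check on "dxfojMBciEVHn": → "xdofMjcBEiHVn" → "xdofmjcbeihvn" ✓)

gacqiuyjqhvzxo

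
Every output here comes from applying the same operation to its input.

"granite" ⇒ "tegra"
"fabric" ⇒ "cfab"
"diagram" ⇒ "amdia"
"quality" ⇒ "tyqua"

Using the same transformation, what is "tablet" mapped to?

ttab

What's happening: move the first 3 characters to the end (rotate left by 3), then delete the first 2 characters.
Working it through for "tablet": intermediate "lettab", final "ttab".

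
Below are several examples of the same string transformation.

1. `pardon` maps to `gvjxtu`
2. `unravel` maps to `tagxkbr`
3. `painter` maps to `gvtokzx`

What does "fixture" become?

Looking at the pairs, the operation is to swap each adjacent pair of characters (1↔2, 3↔4, ...), then shift every letter 6 places forward in the alphabet (wrapping around).
Working it through for "fixture": intermediate "iftxrue", final "olzdxak".

olzdxak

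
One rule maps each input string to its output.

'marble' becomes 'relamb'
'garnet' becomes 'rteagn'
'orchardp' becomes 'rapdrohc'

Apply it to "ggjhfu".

jufggh

Looking at the pairs, the operation is to swap each adjacent pair of characters (1↔2, 3↔4, ...), then swap the front and back halves of the string.
Applying both steps to "ggjhfu": "gghjuf", then "jufggh".
(Check on "orchardp": → "rohcrapd" → "rapdrohc" ✓)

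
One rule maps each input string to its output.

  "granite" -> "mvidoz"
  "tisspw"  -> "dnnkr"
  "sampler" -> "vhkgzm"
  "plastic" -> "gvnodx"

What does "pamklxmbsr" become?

vhfgshwnm

The pattern: delete the first character, then shift every letter 5 places backward in the alphabet (wrapping around).
"pamklxmbsr" → "amklxmbsr" → "vhfgshwnm".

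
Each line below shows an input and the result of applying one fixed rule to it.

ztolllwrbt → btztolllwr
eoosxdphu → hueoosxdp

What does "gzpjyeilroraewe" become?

wegzpjyeilrorae

The transformation: move the last 2 characters to the front (rotate right by 2).
For "gzpjyeilroraewe" the result is "wegzpjyeilrorae".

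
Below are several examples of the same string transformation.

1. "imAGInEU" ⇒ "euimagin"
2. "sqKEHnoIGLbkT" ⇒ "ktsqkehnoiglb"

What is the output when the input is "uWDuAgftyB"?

The transformation: move the last 2 characters to the front (rotate right by 2), then convert every letter to lowercase.
For "uWDuAgftyB", step one produces "yBuWDuAgft"; step two turns that into "ybuwduagft".

ybuwduagft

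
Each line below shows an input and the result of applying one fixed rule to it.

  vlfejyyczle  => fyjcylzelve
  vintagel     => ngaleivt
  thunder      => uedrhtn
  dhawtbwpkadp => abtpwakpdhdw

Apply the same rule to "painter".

ietrapn

Rule — swap each adjacent pair of characters (1↔2, 3↔4, ...), then move the first 3 characters to the end (rotate left by 3).
On "painter": the first step gives "apnietr", and the second then gives "ietrapn".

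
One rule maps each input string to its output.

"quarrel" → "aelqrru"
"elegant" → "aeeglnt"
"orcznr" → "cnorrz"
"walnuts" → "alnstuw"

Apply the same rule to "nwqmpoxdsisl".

dilmnopqsswx

What's happening: sort the characters into alphabetical order.
For "nwqmpoxdsisl" the result is "dilmnopqsswx".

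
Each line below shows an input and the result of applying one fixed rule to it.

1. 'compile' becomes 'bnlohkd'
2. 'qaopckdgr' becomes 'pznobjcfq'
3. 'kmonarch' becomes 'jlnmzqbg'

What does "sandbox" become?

Each output is the input with this applied: shift every letter 1 place backward in the alphabet (wrapping around).
Applying that to "sandbox" gives "rzmcanw".

rzmcanw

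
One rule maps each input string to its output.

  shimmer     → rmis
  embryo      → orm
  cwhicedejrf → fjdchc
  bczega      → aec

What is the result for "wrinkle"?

ekiw

Looking at the pairs, the operation is to reverse the string, then keep every other character starting from the first (positions 1st, 3rd, 5th, ...).
"wrinkle" → "elknirw" → "ekiw".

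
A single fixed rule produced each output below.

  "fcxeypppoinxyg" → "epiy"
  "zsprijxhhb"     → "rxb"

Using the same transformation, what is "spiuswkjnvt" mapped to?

Each output is the input with this applied: delete the first 3 characters, then keep one character in every 3, starting at position 1 (positions 1st, 4th, 7th, ...).
Doing the same to "spiuswkjnvt": "ukv".

ukv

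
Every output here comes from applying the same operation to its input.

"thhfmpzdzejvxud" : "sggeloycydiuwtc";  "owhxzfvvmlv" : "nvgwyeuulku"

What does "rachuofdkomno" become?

Rule — shift every letter 1 place backward in the alphabet (wrapping around).
So "rachuofdkomno" becomes "qzbgtnecjnlmn".

qzbgtnecjnlmn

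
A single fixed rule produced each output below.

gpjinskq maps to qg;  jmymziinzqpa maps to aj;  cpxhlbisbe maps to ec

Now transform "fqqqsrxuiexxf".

What's happening: move the last character to the front, then keep only the first 2 characters.
"fqqqsrxuiexxf" → "ffqqqsrxuiexx" → "ff".
(Check on "gpjinskq": → "qgpjinsk" → "qg" ✓)

ff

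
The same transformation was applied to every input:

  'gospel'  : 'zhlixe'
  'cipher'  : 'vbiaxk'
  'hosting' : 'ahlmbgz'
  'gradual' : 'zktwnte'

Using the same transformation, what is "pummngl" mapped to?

inffgze

The rule is to shift every letter 7 places backward in the alphabet (wrapping around).
On "pummngl" that produces "inffgze".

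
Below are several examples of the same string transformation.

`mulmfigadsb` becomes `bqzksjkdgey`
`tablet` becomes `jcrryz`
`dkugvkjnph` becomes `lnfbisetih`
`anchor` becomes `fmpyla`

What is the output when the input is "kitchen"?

Rule — move the last 3 characters to the front (rotate right by 3), then shift every letter 2 places backward in the alphabet (wrapping around).
Starting from "kitchen": after the first operation, "henkitc"; after the second, "fcligra".

fcligra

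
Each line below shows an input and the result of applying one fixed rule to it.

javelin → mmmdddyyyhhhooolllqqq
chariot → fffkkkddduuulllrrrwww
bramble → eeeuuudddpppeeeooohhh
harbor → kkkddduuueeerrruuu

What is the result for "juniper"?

What's happening: repeat every character 3 times, then shift every letter 3 places forward in the alphabet (wrapping around).
For "juniper", step one produces "jjjuuunnniiipppeeerrr"; step two turns that into "mmmxxxqqqlllssshhhuuu".

mmmxxxqqqlllssshhhuuu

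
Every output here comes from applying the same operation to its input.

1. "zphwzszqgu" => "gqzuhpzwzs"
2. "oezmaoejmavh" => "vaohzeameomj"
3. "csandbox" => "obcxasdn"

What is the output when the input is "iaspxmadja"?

Rule — move the last 3 characters to the front (rotate right by 3), then swap each adjacent pair of characters (1↔2, 3↔4, ...).
"iaspxmadja" → "djaiaspxma" → "jdiasaxpam".

jdiasaxpam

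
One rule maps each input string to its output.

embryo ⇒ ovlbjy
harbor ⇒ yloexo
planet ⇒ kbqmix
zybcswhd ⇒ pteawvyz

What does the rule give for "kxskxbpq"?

In each case the input is transformed by: shift every letter 3 places backward in the alphabet (wrapping around), then swap the front and back halves of the string.
For "kxskxbpq", step one produces "huphuymn"; step two turns that into "uymnhuph".

uymnhuph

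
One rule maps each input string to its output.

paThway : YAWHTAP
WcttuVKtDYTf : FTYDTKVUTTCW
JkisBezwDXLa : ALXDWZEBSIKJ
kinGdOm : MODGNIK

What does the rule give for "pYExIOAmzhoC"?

COHZMAOIXEYP

Each output is the input with this applied: reverse the string, then convert every letter to uppercase.
Working it through for "pYExIOAmzhoC": intermediate "CohzmAOIxEYp", final "COHZMAOIXEYP".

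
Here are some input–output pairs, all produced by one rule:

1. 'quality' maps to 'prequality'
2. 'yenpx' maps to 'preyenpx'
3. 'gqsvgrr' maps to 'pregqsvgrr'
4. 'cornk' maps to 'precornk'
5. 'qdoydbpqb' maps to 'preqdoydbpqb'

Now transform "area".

prearea

The pattern: prepend "pre".
"area" → "prearea".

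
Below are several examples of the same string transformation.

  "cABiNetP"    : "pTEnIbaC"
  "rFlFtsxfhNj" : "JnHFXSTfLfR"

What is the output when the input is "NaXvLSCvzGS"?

sgZVcslVxAn

Rule — flip the case of every letter, then reverse the string.
"NaXvLSCvzGS" → "nAxVlscVZgs" → "sgZVcslVxAn".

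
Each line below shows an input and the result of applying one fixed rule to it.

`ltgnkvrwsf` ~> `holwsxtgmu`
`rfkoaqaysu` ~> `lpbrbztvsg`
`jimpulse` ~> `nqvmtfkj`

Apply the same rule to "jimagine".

In each case the input is transformed by: move the first 2 characters to the end (rotate left by 2), then shift every letter 1 place forward in the alphabet (wrapping around).
"jimagine" → "nbhjofkj".

nbhjofkj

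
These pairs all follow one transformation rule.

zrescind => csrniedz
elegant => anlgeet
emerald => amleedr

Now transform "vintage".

atnigev

Rule — sort the characters into reverse alphabetical order, then swap the first and last characters.
Working it through for "vintage": intermediate "vtnigea", final "atnigev".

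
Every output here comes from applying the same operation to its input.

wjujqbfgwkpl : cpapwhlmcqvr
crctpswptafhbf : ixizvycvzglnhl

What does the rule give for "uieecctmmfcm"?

Looking at the pairs, the operation is to shift every letter 6 places forward in the alphabet (wrapping around).
On "uieecctmmfcm" that produces "aokkiizsslis".

aokkiizsslis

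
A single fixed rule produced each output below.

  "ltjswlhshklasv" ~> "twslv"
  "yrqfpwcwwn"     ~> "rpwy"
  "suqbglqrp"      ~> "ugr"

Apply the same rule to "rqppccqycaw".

qcyw

Rule — move the first character to the end, then keep one character in every 3, starting at position 1 (positions 1st, 4th, 7th, ...).
Applying both steps to "rqppccqycaw": "qppccqycawr", then "qcyw".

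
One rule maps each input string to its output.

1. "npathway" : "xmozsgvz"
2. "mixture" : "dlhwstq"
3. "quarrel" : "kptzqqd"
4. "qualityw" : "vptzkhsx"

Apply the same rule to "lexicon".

mkdwhbn

What's happening: move the last character to the front, then shift every letter 1 place backward in the alphabet (wrapping around).
Applying both steps to "lexicon": "nlexico", then "mkdwhbn".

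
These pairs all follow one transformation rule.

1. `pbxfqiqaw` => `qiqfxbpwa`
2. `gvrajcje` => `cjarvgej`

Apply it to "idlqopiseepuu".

peesipoqldiuu

Each output is the input with this applied: move the last 2 characters to the front (rotate right by 2), then reverse the string.
For "idlqopiseepuu", step one produces "uuidlqopiseep"; step two turns that into "peesipoqldiuu".
(Check on "gvrajcje": → "jegvrajc" → "cjarvgej" ✓)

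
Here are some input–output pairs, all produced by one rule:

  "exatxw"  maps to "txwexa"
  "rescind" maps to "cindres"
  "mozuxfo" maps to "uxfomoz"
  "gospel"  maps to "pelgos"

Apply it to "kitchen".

Looking at the pairs, the operation is to move the first 3 characters to the end (rotate left by 3).
For "kitchen" the result is "chenkit".

chenkit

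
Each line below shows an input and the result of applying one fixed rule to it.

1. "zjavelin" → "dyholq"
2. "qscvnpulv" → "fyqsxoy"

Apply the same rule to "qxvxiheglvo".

The rule is to shift every letter 3 places forward in the alphabet (wrapping around), then delete the first 2 characters.
Working it through for "qxvxiheglvo": intermediate "tayalkhjoyr", final "yalkhjoyr".

yalkhjoyr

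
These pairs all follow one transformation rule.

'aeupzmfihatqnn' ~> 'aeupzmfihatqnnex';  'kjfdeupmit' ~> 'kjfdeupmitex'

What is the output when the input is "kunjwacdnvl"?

Looking at the pairs, the operation is to append "ex".
So "kunjwacdnvl" becomes "kunjwacdnvlex".

kunjwacdnvlex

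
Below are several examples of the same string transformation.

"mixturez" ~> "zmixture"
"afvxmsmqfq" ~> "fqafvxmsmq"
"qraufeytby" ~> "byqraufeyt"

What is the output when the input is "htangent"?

The rule is to swap the front and back halves of the string, then move the first 3 characters to the end (rotate left by 3).
For "htangent", step one produces "genthtan"; step two turns that into "thtangen".

thtangen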